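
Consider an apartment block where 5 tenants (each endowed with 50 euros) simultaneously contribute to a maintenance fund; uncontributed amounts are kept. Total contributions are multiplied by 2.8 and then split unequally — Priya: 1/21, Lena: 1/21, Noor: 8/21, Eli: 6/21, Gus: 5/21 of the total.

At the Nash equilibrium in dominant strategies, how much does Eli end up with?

Each unit j contributes comes back to j as 2.8 × (j's share), so j prefers to contribute only if that share exceeds 1/2.8 = 0.3571; otherwise keeping the unit dominates.
Only Noor (8/21) clears that bar, contributing 50; the remaining 4 contribute 0. Total contributed: 50.
Eli keeps 50 and receives 2.8 × 50 × 6/21 = 40.00 from the maintenance fund, for a payoff of 90.00.

90.00 euros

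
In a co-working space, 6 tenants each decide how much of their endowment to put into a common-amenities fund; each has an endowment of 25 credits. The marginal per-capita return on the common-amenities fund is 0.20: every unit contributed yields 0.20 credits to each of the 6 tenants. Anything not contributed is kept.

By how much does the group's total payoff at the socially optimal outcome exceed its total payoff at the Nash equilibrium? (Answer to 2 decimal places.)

The private return per contributed unit is 0.20 < 1, so contributing 0 is dominant for every player. At the Nash equilibrium everyone keeps their 25, and the group total is 6 × 25 = 150.
Each contributed unit returns 1.200 to the group as a whole (0.20 to each of 6 players), which exceeds 1, so the social optimum is full contribution: group total = 1.200 × 150 = 180.00.
Efficiency loss = 180.00 − 150 = 30.00.

30.00 credits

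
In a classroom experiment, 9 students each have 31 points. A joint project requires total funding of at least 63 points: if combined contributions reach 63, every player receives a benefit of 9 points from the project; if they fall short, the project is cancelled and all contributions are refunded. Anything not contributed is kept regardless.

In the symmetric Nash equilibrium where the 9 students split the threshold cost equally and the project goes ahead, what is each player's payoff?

33 points

Equal share of the threshold: 63/9 = 7.
At this profile no one gains by cutting their contribution: any cut drops the total below 63, the project is cancelled, contributions are refunded, and the deviator ends with 31, which is less than 31 − 7 + 9 = 33. Contributing more than 7 just wastes the excess. So contributing exactly 7 is a best response.
Each player's payoff: 31 − 7 + 9 = 33.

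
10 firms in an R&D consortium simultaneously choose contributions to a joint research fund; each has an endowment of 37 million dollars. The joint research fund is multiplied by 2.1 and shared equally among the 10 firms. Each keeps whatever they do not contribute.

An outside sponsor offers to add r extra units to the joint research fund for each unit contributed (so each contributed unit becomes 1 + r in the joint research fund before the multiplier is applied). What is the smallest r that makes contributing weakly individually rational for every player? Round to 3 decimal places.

3.762

With matching at rate r, one contributed unit becomes (1 + r) in the joint research fund and returns 2.1 × (1 + r) / 10 to the contributor.
Setting this equal to 1: 1 + r = 10/2.1 = 4.7619.
So the minimum matching rate is r = 4.7619 − 1 = 3.762.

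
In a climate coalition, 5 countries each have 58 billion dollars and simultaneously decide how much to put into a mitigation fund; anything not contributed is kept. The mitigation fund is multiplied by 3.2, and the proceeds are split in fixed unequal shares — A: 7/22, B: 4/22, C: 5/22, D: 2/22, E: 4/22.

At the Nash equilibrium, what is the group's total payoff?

A player with share s gets back 3.2·s per unit contributed, so full contribution is dominant for anyone with s > 1/3.2 = 0.3125 and zero contribution is dominant for anyone below.
The only share above 0.3125 is A's 7/22, contributing 58; the remaining 4 contribute 0. Total contributed: 58.
The mitigation fund pays out 3.2 × 58 = 185.60 in total (split across the unequal shares, but the aggregate is all that matters for the group sum).
The 4 free-riders keep 58 each, adding 232. Group total = 232 + 185.60 = 417.60.

417.60 billion dollars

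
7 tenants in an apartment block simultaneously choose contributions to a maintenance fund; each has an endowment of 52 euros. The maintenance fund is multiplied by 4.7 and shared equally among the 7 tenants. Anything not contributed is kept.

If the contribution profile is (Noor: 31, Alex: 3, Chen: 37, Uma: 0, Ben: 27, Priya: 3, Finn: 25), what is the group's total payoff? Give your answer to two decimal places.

830.20 euros

Total contributed: 31 + 3 + 37 + 0 + 27 + 3 + 25 = 126; total kept: 7 × 52 − 126 = 238.
The maintenance fund pays out 4.7 × 126 = 592.20 in aggregate.
Group total = 238 + 592.20 = 830.20.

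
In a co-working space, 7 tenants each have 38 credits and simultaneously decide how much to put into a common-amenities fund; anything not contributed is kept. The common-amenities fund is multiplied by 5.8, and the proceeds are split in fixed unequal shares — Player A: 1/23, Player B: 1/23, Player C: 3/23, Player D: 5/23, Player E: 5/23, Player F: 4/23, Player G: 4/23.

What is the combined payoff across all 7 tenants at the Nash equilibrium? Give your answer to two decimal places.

Player j's private return per contributed unit is 5.8 × (j's share). Contributing is weakly dominant for j when that share is at least 1/5.8 = 0.1724, and contributing 0 is dominant otherwise.
Player D, Player E, Player F and Player G clear that bar, contributing 38 each; the remaining 3 contribute 0. Total contributed: 152.
The common-amenities fund pays out 5.8 × 152 = 881.60 in total (split across the unequal shares, but the aggregate is all that matters for the group sum).
The 3 free-riders keep 38 each, adding 114. Group total = 114 + 881.60 = 995.60.

995.60 credits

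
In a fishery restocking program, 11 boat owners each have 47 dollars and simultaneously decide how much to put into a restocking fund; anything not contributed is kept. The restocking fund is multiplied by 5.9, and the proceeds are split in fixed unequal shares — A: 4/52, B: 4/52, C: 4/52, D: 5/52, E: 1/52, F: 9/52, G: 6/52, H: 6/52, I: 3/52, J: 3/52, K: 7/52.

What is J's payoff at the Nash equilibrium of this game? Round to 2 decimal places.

Player j's private return per contributed unit is 5.9 × (j's share). Contributing is weakly dominant for j when that share is at least 1/5.9 = 0.1695, and contributing 0 is dominant otherwise.
F alone (share 9/52) is above the threshold, contributing 47; the remaining 10 contribute 0. Total contributed: 47.
J keeps 47 and receives 5.9 × 47 × 3/52 = 16.00 from the restocking fund, for a payoff of 63.00.

63.00 dollars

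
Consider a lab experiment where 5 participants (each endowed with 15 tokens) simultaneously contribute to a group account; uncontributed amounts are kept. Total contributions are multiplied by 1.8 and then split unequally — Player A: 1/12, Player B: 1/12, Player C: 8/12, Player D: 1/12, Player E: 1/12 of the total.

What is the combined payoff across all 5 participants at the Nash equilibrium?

A player with share s gets back 1.8·s per unit contributed, so full contribution is dominant for anyone with s > 1/1.8 = 0.5556 and zero contribution is dominant for anyone below.
The only share above 0.5556 is Player C's 8/12, contributing 15; the remaining 4 contribute 0. Total contributed: 15.
The group account pays out 1.8 × 15 = 27.00 in total (split across the unequal shares, but the aggregate is all that matters for the group sum).
The 4 free-riders keep 15 each, adding 60. Group total = 60 + 27.00 = 87.00.

87.00 tokens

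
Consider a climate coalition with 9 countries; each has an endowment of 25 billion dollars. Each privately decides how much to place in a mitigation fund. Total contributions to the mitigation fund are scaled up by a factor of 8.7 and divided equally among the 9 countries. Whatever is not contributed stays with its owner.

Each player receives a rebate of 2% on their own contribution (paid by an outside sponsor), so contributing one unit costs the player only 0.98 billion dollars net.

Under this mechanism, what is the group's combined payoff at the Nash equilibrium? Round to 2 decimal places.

225.00 billion dollars

The effective private return is (8.7/9) / 0.98 = 0.9864, which is still under 1, so the mechanism doesn't change anyone's dominant strategy: zero contribution.
At the Nash equilibrium no one contributes; group total payoff = 9 × 25 = 225.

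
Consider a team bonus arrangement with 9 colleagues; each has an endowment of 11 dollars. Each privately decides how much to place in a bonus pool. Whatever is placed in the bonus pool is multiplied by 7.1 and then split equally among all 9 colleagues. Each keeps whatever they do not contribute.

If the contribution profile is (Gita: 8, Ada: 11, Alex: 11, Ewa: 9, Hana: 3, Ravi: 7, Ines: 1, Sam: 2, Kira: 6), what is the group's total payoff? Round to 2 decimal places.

452.80 dollars

Total contributed: 8 + 11 + 11 + 9 + 3 + 7 + 1 + 2 + 6 = 58; total kept: 9 × 11 − 58 = 41.
The bonus pool pays out 7.1 × 58 = 411.80 in aggregate.
Group total = 41 + 411.80 = 452.80.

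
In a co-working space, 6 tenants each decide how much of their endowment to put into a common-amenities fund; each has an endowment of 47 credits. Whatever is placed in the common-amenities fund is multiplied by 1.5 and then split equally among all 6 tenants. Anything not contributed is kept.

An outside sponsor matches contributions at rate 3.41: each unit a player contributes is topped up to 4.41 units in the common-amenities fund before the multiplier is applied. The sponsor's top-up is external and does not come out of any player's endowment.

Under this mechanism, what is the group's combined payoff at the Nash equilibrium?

Under the mechanism each unit contributed yields 1.5 × 4.41 / 6 = 1.1025 back to its contributor per unit of net cost, which exceeds 1, making full contribution the dominant choice for everyone.
At the Nash equilibrium everyone contributes 47. Group total payoff = 1.5 × 4.41 × 282 = 1865.43.

1865.43 credits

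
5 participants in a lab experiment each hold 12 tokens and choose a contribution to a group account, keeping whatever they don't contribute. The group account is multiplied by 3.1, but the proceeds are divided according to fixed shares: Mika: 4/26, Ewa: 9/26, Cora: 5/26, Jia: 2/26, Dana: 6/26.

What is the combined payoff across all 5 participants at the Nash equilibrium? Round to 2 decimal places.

A player with share s gets back 3.1·s per unit contributed, so full contribution is dominant for anyone with s > 1/3.1 = 0.3226 and zero contribution is dominant for anyone below.
Ewa alone (share 9/26) is above the threshold, contributing 12; the remaining 4 contribute 0. Total contributed: 12.
The group account pays out 3.1 × 12 = 37.20 in total (split across the unequal shares, but the aggregate is all that matters for the group sum).
The 4 free-riders keep 12 each, adding 48. Group total = 48 + 37.20 = 85.20.

85.20 tokens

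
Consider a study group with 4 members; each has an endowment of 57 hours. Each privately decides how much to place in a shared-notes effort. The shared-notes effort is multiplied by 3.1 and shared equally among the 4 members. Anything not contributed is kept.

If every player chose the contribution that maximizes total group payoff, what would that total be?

706.80 hours

Each contributed unit returns 3.100 to the group as a whole (0.7750 to each of 4 players), which exceeds 1, so the social optimum is full contribution: group total = 3.100 × 228 = 706.80.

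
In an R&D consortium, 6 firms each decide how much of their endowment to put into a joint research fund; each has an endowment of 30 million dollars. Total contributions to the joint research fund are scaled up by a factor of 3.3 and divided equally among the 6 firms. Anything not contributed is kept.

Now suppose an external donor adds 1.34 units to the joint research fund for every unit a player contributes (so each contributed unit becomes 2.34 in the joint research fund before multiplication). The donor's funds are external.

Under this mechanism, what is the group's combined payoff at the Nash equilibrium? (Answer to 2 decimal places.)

Under the mechanism each unit contributed yields 3.3 × 2.34 / 6 = 1.2870 back to its contributor per unit of net cost, which exceeds 1, making full contribution the dominant choice for everyone.
So the Nash equilibrium is full contribution by all 6; the group earns 3.3 × 2.34 × 180 = 1389.96.

1389.96 million dollars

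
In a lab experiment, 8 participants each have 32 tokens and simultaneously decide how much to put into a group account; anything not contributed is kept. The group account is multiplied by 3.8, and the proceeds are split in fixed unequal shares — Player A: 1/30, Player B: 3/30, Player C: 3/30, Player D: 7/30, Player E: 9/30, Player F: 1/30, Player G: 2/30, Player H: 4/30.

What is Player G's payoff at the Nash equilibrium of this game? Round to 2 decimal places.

40.11 tokens

A player with share s gets back 3.8·s per unit contributed, so full contribution is dominant for anyone with s > 1/3.8 = 0.2632 and zero contribution is dominant for anyone below.
The only share above 0.2632 is Player E's 9/30, contributing 32; the remaining 7 contribute 0. Total contributed: 32.
Player G keeps 32 and receives 3.8 × 32 × 2/30 = 8.11 from the group account, for a payoff of 40.11.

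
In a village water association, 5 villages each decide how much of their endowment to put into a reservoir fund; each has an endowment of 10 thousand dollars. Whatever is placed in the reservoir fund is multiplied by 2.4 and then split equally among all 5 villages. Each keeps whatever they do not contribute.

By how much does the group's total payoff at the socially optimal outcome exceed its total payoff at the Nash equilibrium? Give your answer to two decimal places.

70.00 thousand dollars

Each contributed unit returns 2.4/5 = 0.4800 to its contributor — below 1 — so contributing 0 is dominant for every player. At the Nash equilibrium everyone keeps their 10, and the group total is 5 × 10 = 50.
Each contributed unit returns 2.400 to the group as a whole (0.4800 to each of 5 players), which exceeds 1, so the social optimum is full contribution: group total = 2.400 × 50 = 120.00.
Efficiency loss = 120.00 − 50 = 70.00.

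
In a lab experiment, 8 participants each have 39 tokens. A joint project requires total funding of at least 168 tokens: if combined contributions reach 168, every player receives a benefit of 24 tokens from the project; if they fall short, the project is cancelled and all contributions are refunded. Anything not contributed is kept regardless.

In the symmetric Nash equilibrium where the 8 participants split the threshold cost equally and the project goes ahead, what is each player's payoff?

42 tokens

Equal share of the threshold: 168/8 = 21.
At this profile no one gains by cutting their contribution: any cut drops the total below 168, the project is cancelled, contributions are refunded, and the deviator ends with 39, which is less than 39 − 21 + 24 = 42. Contributing more than 21 just wastes the excess. So contributing exactly 21 is a best response.
Each player's payoff: 39 − 21 + 24 = 42.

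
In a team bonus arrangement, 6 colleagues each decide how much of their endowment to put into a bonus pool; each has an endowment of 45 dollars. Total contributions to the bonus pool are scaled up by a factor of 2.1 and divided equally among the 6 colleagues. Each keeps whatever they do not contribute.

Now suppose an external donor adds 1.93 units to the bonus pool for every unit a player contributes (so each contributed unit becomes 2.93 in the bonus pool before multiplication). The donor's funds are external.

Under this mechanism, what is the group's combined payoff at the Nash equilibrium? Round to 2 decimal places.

With the mechanism, a contributed unit returns 2.1 × 2.93 / 6 = 1.0255 per unit of net cost to the contributor — now above 1 — so contributing fully is weakly dominant for every player.
So the Nash equilibrium is full contribution by all 6; the group earns 2.1 × 2.93 × 270 = 1661.31.

1661.31 dollars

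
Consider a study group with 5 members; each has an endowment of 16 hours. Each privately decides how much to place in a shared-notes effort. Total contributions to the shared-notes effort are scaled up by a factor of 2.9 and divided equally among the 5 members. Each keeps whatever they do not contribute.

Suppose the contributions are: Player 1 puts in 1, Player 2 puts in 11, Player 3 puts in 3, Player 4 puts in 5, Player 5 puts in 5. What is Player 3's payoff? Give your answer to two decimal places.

27.50 hours

Total contributed: 1 + 11 + 3 + 5 + 5 = 25.
Each receives 2.9 × 25 / 5 = 14.50 from the shared-notes effort.
Player 3 keeps 16 − 3 = 13, so Player 3's payoff is 13 + 14.50 = 27.50.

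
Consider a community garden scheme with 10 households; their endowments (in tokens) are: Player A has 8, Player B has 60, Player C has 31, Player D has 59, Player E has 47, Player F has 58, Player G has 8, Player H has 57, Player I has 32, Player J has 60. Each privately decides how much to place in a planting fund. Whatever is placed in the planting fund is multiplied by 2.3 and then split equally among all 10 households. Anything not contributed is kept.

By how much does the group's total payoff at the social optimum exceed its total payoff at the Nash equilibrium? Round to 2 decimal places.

546.00 tokens

The private return per contributed unit is 2.3/10 = 0.2300 < 1 for every player regardless of endowment, so the Nash equilibrium is zero contribution and the group total is Σ E_j = 8 + 60 + 31 + 59 + 47 + 58 + 8 + 57 + 32 + 60 = 420.
Each contributed unit returns 2.300 to the group, so the social optimum is full contribution by everyone: group total = 2.300 × 420 = 966.00.
Efficiency loss = (2.300 − 1) × 420 = 546.00.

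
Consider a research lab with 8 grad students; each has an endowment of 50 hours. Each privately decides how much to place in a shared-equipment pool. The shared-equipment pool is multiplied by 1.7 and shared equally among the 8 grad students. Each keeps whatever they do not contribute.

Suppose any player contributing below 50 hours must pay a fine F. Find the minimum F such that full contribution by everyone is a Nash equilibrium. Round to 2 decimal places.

Given the others contribute fully, the best deviation is to contribute 0 (any partial contribution still incurs the fine and gives up units whose private return 0.2125 is below 1).
Deviating from 50 to 0 saves 50 hours but forfeits the deviator's share of the drop in the shared-equipment pool: 1.7/8 × 50 = 10.62.
So the deviation gain is 50 − 10.62 = 39.38, and the fine must be at least 39.38 hours to wipe it out.

39.38 hours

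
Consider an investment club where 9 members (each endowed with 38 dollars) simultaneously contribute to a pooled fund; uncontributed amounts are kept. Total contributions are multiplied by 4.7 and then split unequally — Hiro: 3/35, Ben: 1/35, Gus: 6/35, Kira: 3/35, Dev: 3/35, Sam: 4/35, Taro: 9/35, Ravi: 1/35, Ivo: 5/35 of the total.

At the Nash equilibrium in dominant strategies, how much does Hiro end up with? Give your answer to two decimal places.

53.31 dollars

A player with share s gets back 4.7·s per unit contributed, so full contribution is dominant for anyone with s > 1/4.7 = 0.2128 and zero contribution is dominant for anyone below.
The only share above 0.2128 is Taro's 9/35, contributing 38; the remaining 8 contribute 0. Total contributed: 38.
Hiro keeps 38 and receives 4.7 × 38 × 3/35 = 15.31 from the pooled fund, for a payoff of 53.31.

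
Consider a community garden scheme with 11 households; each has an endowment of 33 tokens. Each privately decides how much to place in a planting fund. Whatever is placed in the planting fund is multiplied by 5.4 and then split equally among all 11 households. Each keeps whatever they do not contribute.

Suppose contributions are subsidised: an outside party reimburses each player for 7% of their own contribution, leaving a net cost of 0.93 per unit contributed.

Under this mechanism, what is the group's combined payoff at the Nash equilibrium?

363.00 tokens

Even with the mechanism, each unit contributed returns only (5.4/11) / 0.93 = 0.5279 per unit of net cost, so contributing nothing is still dominant.
At the Nash equilibrium no one contributes; group total payoff = 11 × 33 = 363.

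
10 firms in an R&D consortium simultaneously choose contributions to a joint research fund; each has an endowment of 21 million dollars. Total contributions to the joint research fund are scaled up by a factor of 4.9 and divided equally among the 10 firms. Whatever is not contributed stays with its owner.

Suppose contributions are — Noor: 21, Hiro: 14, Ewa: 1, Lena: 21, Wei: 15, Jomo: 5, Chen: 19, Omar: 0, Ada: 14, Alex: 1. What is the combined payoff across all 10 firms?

642.90 million dollars

Total contributed: 21 + 14 + 1 + 21 + 15 + 5 + 19 + 0 + 14 + 1 = 111; total kept: 10 × 21 − 111 = 99.
The joint research fund pays out 4.9 × 111 = 543.90 in aggregate.
Group total = 99 + 543.90 = 642.90.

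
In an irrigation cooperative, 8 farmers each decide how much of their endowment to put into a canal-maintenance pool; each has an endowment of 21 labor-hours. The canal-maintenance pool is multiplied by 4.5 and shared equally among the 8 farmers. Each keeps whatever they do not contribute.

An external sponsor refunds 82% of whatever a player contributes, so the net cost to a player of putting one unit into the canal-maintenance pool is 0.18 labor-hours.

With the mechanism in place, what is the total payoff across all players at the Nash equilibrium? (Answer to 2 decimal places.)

893.76 labor-hours

The effective private return per unit is now (4.5/8) / 0.18 = 3.1250 > 1, so every player's dominant strategy flips to full contribution.
At the Nash equilibrium everyone contributes 21. Group total payoff = 8 × (21 × 0.82 + 4.5 × 21) = 893.76.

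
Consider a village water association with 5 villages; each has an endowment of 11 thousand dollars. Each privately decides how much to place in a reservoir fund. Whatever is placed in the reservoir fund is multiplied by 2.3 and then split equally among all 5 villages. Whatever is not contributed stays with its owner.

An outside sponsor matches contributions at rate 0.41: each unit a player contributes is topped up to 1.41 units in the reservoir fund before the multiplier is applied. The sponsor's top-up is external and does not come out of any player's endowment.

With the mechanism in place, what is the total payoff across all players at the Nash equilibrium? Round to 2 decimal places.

The effective private return is 2.3 × 1.41 / 5 = 0.6486, which is still under 1, so the mechanism doesn't change anyone's dominant strategy: zero contribution.
Everyone keeps their endowment and the group total is 5 × 11 = 55.

55.00 thousand dollars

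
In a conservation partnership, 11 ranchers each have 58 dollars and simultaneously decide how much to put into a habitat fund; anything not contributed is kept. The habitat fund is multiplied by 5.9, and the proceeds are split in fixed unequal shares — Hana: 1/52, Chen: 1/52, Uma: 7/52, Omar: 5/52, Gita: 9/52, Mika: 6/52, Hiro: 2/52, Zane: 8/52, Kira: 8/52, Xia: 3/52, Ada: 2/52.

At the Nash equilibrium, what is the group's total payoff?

A player with share s gets back 5.9·s per unit contributed, so full contribution is dominant for anyone with s > 1/5.9 = 0.1695 and zero contribution is dominant for anyone below.
Gita alone (share 9/52) is above the threshold, contributing 58; the remaining 10 contribute 0. Total contributed: 58.
The habitat fund pays out 5.9 × 58 = 342.20 in total (split across the unequal shares, but the aggregate is all that matters for the group sum).
The 10 free-riders keep 58 each, adding 580. Group total = 580 + 342.20 = 922.20.

922.20 dollars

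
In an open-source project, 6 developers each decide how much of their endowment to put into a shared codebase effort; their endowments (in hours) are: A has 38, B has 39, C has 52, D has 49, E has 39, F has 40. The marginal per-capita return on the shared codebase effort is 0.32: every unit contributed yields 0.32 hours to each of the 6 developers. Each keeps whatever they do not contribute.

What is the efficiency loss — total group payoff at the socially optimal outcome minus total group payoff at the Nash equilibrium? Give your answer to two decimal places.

236.44 hours

The private return per contributed unit is 0.32 < 1 for everyone, so the Nash equilibrium is zero contribution and the group total is Σ E_j = 38 + 39 + 52 + 49 + 39 + 40 = 257.
Each contributed unit returns 1.920 to the group, so the social optimum is full contribution by everyone: group total = 1.920 × 257 = 493.44.
Efficiency loss = (1.920 − 1) × 257 = 236.44.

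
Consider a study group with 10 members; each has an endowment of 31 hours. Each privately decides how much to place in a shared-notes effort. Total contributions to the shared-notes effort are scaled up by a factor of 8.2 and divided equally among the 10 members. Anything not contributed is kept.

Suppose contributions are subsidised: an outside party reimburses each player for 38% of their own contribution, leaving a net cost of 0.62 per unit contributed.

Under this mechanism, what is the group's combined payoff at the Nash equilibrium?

With the mechanism, a contributed unit returns (8.2/10) / 0.62 = 1.3226 per unit of net cost to the contributor — now above 1 — so contributing fully is weakly dominant for every player.
So the Nash equilibrium is full contribution by all 10; the group earns 10 × (31 × 0.38 + 8.2 × 31) = 2659.80.

2659.80 hours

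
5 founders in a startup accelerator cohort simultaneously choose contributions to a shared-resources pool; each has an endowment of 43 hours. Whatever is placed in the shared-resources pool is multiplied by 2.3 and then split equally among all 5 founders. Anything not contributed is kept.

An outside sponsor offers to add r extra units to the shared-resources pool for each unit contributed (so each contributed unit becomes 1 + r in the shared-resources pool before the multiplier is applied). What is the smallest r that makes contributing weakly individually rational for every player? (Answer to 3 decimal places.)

With matching at rate r, one contributed unit becomes (1 + r) in the shared-resources pool and returns 2.3 × (1 + r) / 5 to the contributor.
Setting this equal to 1: 1 + r = 5/2.3 = 2.1739.
So the minimum matching rate is r = 2.1739 − 1 = 1.174.

1.174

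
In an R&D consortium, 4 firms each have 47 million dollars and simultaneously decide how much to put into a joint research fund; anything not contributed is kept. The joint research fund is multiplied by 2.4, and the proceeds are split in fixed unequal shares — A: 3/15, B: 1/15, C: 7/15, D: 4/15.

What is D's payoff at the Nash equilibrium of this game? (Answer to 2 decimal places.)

77.08 million dollars

Player j's private return per contributed unit is 2.4 × (j's share). Contributing is weakly dominant for j when that share is at least 1/2.4 = 0.4167, and contributing 0 is dominant otherwise.
C alone (share 7/15) is above the threshold, contributing 47; the remaining 3 contribute 0. Total contributed: 47.
D keeps 47 and receives 2.4 × 47 × 4/15 = 30.08 from the joint research fund, for a payoff of 77.08.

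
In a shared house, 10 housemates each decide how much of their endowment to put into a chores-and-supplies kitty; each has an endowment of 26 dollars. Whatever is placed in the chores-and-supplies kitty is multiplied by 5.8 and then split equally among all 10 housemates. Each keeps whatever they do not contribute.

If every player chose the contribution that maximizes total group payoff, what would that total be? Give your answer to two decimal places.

Each contributed unit returns 5.800 to the group as a whole (0.5800 to each of 10 players), which exceeds 1, so the social optimum is full contribution: group total = 5.800 × 260 = 1508.00.

1508.00 dollars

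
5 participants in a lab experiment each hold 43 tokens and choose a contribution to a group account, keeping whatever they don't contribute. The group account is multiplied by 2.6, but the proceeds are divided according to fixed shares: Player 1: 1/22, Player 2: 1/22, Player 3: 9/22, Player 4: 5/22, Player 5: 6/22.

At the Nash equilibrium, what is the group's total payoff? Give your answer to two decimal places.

A player with share s gets back 2.6·s per unit contributed, so full contribution is dominant for anyone with s > 1/2.6 = 0.3846 and zero contribution is dominant for anyone below.
The only share above 0.3846 is Player 3's 9/22, contributing 43; the remaining 4 contribute 0. Total contributed: 43.
The group account pays out 2.6 × 43 = 111.80 in total (split across the unequal shares, but the aggregate is all that matters for the group sum).
The 4 free-riders keep 43 each, adding 172. Group total = 172 + 111.80 = 283.80.

283.80 tokens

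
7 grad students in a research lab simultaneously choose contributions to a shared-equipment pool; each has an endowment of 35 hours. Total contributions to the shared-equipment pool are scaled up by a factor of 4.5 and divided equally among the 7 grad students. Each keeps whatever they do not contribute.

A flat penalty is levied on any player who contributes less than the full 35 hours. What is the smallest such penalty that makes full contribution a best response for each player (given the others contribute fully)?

Given the others contribute fully, the best deviation is to contribute 0 (any partial contribution still incurs the fine and gives up units whose private return 0.6429 is below 1).
Deviating from 35 to 0 saves 35 hours but forfeits the deviator's share of the drop in the shared-equipment pool: 4.5/7 × 35 = 22.50.
So the deviation gain is 35 − 22.50 = 12.50, and the fine must be at least 12.50 hours to wipe it out.

12.50 hours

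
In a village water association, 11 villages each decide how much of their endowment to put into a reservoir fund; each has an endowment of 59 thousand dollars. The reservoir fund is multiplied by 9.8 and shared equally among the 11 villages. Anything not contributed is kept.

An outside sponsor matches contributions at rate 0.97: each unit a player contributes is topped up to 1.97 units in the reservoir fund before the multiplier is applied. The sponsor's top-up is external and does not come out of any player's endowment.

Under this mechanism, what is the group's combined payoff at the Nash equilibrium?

Under the mechanism each unit contributed yields 9.8 × 1.97 / 11 = 1.7551 back to its contributor per unit of net cost, which exceeds 1, making full contribution the dominant choice for everyone.
So the Nash equilibrium is full contribution by all 11; the group earns 9.8 × 1.97 × 649 = 12529.59.

12529.59 thousand dollars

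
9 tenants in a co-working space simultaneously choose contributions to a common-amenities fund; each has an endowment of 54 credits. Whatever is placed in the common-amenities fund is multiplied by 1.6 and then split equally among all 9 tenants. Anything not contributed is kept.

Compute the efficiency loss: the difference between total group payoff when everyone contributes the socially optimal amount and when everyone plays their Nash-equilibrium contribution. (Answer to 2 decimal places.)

Each contributed unit returns 1.6/9 = 0.1778 to its contributor — below 1 — so contributing 0 is dominant for every player. At the Nash equilibrium everyone keeps their 54, and the group total is 9 × 54 = 486.
Each contributed unit returns 1.600 to the group as a whole (0.1778 to each of 9 players), which exceeds 1, so the social optimum is full contribution: group total = 1.600 × 486 = 777.60.
Efficiency loss = 777.60 − 486 = 291.60.

291.60 credits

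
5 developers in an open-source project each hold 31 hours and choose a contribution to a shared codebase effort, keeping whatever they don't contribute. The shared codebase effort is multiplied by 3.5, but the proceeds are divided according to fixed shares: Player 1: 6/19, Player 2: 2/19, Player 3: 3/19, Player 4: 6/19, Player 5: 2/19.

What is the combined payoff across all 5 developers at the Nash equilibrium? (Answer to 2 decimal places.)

For player j, contributing a unit is worthwhile iff 3.5 × (j's share) ≥ 1, i.e. iff j's share is at least 0.2857.
Player 1 and Player 4 clear that bar, contributing 31 each; the remaining 3 contribute 0. Total contributed: 62.
The shared codebase effort pays out 3.5 × 62 = 217.00 in total (split across the unequal shares, but the aggregate is all that matters for the group sum).
The 3 free-riders keep 31 each, adding 93. Group total = 93 + 217.00 = 310.00.

310.00 hours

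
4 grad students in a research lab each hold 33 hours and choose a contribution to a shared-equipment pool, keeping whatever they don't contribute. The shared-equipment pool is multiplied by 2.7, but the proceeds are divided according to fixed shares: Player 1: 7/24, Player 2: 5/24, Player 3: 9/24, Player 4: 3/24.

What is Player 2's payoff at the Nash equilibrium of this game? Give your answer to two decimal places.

A player with share s gets back 2.7·s per unit contributed, so full contribution is dominant for anyone with s > 1/2.7 = 0.3704 and zero contribution is dominant for anyone below.
Player 3 alone (share 9/24) is above the threshold, contributing 33; the remaining 3 contribute 0. Total contributed: 33.
Player 2 keeps 33 and receives 2.7 × 33 × 5/24 = 18.56 from the shared-equipment pool, for a payoff of 51.56.

51.56 hours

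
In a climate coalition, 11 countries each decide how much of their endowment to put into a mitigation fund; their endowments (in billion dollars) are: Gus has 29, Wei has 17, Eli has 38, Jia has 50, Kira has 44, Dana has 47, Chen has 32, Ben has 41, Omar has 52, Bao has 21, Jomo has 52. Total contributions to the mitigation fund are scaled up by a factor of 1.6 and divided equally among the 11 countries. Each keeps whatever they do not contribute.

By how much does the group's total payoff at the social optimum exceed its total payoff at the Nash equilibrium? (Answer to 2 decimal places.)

253.80 billion dollars

The private return per contributed unit is 1.6/11 = 0.1455 < 1 for every player regardless of endowment, so the Nash equilibrium is zero contribution and the group total is Σ E_j = 29 + 17 + 38 + 50 + 44 + 47 + 32 + 41 + 52 + 21 + 52 = 423.
Each contributed unit returns 1.600 to the group, so the social optimum is full contribution by everyone: group total = 1.600 × 423 = 676.80.
Efficiency loss = (1.600 − 1) × 423 = 253.80.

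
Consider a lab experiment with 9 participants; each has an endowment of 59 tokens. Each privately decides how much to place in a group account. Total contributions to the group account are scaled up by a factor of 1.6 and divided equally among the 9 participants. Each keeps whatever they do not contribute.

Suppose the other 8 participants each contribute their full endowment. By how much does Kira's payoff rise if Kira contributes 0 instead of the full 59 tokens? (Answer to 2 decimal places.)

48.51 tokens

Switching from a contribution of 59 to 0 lets Kira keep an extra 59 tokens, but lowers the group account by 59, which costs Kira their own share of that drop: 1.6/9 × 59 = 10.49.
Net gain = 59 − 10.49 = 48.51. The private return per contributed unit (0.1778) is below 1, so free-riding is indeed the best response regardless of what the others do.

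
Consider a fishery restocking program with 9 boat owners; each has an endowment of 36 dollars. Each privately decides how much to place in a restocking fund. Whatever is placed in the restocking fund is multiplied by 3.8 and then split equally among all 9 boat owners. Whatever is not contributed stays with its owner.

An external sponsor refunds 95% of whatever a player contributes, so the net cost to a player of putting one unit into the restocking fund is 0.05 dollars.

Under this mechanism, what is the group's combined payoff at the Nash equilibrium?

The effective private return per unit is now (3.8/9) / 0.05 = 8.4444 > 1, so every player's dominant strategy flips to full contribution.
At the Nash equilibrium everyone contributes 36. Group total payoff = 9 × (36 × 0.95 + 3.8 × 36) = 1539.00.

1539.00 dollars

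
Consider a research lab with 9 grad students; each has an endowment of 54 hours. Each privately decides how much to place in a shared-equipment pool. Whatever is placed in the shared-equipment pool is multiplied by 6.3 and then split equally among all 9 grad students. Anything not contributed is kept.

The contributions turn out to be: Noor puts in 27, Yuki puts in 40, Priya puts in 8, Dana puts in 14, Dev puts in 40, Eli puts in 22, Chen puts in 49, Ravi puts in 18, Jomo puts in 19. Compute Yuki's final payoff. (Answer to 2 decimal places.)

Total contributed: 27 + 40 + 8 + 14 + 40 + 22 + 49 + 18 + 19 = 237.
Each receives 6.3 × 237 / 9 = 165.90 from the shared-equipment pool.
Yuki keeps 54 − 40 = 14, so Yuki's payoff is 14 + 165.90 = 179.90.

179.90 hours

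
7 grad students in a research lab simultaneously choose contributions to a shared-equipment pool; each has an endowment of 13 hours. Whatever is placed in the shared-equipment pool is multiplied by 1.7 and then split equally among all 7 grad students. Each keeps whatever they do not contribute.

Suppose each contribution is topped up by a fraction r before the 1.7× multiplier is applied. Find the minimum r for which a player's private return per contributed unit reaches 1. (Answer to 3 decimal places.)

With matching at rate r, one contributed unit becomes (1 + r) in the shared-equipment pool and returns 1.7 × (1 + r) / 7 to the contributor.
Setting this equal to 1: 1 + r = 7/1.7 = 4.1176.
So the minimum matching rate is r = 4.1176 − 1 = 3.118.

3.118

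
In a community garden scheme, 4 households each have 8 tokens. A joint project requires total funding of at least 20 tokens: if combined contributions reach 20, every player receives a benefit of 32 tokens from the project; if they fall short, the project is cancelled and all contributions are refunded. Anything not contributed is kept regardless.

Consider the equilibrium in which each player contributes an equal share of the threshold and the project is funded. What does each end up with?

35 tokens

Equal share of the threshold: 20/4 = 5.
At this profile no one gains by cutting their contribution: any cut drops the total below 20, the project is cancelled, contributions are refunded, and the deviator ends with 8, which is less than 8 − 5 + 32 = 35. Contributing more than 5 just wastes the excess. So contributing exactly 5 is a best response.
Each player's payoff: 8 − 5 + 32 = 35.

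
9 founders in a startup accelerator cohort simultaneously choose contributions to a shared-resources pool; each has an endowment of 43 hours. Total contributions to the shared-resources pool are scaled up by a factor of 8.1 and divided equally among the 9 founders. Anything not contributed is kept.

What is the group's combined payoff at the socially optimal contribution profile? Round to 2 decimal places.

Each contributed unit returns 8.100 to the group as a whole (0.9000 to each of 9 players), which exceeds 1, so the social optimum is full contribution: group total = 8.100 × 387 = 3134.70.

3134.70 hours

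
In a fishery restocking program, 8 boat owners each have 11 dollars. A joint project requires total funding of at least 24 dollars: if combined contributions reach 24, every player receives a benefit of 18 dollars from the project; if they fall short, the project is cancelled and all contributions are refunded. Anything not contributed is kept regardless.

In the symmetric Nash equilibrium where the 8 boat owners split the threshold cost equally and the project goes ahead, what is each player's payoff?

Equal share of the threshold: 24/8 = 3.
At this profile no one gains by cutting their contribution: any cut drops the total below 24, the project is cancelled, contributions are refunded, and the deviator ends with 11, which is less than 11 − 3 + 18 = 26. Contributing more than 3 just wastes the excess. So contributing exactly 3 is a best response.
Each player's payoff: 11 − 3 + 18 = 26.

26 dollars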